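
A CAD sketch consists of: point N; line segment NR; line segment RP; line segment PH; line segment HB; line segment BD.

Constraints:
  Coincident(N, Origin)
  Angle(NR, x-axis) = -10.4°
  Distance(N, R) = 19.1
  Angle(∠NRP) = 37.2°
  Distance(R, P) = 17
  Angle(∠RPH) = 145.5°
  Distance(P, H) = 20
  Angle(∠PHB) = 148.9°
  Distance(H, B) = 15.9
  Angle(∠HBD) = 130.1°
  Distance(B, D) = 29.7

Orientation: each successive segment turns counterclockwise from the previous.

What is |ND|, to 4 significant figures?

42.80

∠PHB = 148.9° gives HB at -162.0° from the x-axis; with |HB| = 15.9, B = (-27.28, 8.725). ∠HBD = 130.1° gives BD at -112.1° from the x-axis; with |BD| = 29.7, D = (-38.45, -18.79). Then |ND| = |D − N| = 42.80.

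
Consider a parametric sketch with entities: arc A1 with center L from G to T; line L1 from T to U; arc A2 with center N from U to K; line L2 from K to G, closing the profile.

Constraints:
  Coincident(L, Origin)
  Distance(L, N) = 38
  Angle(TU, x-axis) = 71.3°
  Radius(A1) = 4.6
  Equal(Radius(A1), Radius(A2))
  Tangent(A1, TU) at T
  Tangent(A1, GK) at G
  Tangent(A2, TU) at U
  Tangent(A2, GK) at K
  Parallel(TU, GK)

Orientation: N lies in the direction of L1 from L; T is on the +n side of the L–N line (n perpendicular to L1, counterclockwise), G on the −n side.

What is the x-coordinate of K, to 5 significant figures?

16.540

Tangency of A1 to both parallel lines with radius 4.6 puts T and G at L ± 4.6·n: T = (-4.3572, 1.4748), G = (4.3572, -1.4748). Equal radii place U and K the same way about N: U = N + 4.6·n = (7.8261, 37.469), K = N − 4.6·n = (16.540, 34.519). So K.x = 16.540.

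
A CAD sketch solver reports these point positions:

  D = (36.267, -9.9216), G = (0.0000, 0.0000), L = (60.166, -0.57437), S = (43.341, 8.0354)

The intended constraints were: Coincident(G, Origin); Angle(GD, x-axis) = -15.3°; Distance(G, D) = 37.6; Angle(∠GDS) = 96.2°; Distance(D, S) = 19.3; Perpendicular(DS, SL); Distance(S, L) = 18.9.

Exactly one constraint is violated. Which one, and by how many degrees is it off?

Perpendicular(DS, SL) — off by 5.60°.

G = (0.00, 0.00) ✓; GD at -15.30° ✓; |GD| = 37.60 ✓; ∠GDS = 96.20° ✓; |DS| = 19.30 ✓; ∠(DS, SL) = 95.60° ✗; |SL| = 18.90 ✓.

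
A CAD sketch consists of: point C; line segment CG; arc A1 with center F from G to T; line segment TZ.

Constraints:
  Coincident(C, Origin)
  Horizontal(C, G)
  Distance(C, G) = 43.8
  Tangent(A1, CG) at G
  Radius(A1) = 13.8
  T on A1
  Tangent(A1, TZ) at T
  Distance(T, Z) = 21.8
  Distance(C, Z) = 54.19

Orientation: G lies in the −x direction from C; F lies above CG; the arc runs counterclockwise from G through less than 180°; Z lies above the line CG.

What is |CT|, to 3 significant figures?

35.7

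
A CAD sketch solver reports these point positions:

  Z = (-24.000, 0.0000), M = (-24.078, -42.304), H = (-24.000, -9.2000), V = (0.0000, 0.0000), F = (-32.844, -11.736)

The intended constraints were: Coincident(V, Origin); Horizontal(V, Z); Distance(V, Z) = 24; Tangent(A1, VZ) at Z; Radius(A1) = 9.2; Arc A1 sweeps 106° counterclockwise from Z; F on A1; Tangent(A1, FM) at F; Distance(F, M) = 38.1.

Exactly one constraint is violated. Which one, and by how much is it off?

Distance(F, M) = 38.1 — off by 6.30.

V = (0.00, 0.00) ✓; V.y = 0.00, Z.y = 0.00 ✓; |VZ| = 24.00 ✓; ∠(HZ, ZV) = 90.00° ✓; |HZ| = 9.200 ✓; bearing(H→F) − bearing(H→Z) = 106.0° ✓; |HF| = 9.200 ✓; ∠(HF, FM) = 90.00° ✓; |FM| = 31.80 ✗.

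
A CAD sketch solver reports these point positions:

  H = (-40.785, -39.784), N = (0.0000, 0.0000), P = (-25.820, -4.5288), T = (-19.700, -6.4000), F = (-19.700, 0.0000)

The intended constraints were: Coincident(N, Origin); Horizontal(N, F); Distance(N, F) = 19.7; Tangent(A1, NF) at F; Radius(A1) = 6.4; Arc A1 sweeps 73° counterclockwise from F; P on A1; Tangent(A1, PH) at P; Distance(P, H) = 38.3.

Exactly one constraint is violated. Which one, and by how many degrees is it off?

Tangent(A1, PH) at P — off by 6.00°.

N = (0.00, 0.00) ✓; N.y = 0.00, F.y = 0.00 ✓; |NF| = 19.70 ✓; ∠(TF, FN) = 90.00° ✓; |TF| = 6.400 ✓; bearing(T→P) − bearing(T→F) = 73.00° ✓; |TP| = 6.400 ✓; ∠(TP, PH) = 96.00° ✗; |PH| = 38.30 ✓.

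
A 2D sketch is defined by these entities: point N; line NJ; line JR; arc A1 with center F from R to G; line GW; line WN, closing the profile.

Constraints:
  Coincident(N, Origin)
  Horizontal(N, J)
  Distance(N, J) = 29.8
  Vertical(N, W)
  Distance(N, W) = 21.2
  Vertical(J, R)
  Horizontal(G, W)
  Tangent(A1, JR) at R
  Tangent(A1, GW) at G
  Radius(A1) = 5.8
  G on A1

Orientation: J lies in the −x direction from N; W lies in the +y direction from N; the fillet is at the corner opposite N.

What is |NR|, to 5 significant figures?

33.544

N is at the origin; NJ is horizontal with |NJ| = 29.8 and J on the −x side, so J = (-29.800, 0.0000). N and W share the same x with |NW| = 21.2 and W on the +y side, so W = (0.0000, 21.200). The virtual corner opposite N is at (-29.800, 21.200). Tangency of A1 to JR means the radius FR is perpendicular to JR and A1 meets GW tangentially, so FG is at right angles to GW, with radius 5.8, so the center F sits 5.8 in from both sides at F = (-24.000, 15.400). That places the tangent points at R = (-29.800, 15.400) on JR and G = (-24.000, 21.200) on GW. Then |NR| = |R − N| = 33.544.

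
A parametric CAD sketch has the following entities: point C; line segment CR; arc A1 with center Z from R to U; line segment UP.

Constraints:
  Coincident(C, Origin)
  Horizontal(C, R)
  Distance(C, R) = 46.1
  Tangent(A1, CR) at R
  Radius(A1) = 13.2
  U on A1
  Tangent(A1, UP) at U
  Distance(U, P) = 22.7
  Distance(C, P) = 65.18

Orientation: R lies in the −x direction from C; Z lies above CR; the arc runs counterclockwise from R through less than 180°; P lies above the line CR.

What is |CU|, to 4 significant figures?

42.94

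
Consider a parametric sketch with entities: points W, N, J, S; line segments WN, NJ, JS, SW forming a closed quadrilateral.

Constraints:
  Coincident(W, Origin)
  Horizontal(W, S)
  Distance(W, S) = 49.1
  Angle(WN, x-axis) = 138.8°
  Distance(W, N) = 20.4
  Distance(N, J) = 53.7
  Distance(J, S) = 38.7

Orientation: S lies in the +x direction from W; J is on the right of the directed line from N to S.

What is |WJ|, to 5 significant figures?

33.516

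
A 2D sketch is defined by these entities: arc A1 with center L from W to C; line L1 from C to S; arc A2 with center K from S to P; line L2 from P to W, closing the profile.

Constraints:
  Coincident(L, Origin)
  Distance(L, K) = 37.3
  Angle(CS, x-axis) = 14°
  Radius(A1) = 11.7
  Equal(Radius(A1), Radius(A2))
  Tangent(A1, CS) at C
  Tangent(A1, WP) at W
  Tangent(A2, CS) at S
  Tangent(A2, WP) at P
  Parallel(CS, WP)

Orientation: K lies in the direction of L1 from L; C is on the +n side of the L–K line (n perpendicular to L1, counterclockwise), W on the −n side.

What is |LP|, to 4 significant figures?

39.09

The slot axis is L1's direction at 14.0°, so u = (cos 14.0°, sin 14.0°) = (0.9703, 0.2419) and n = (−sin 14.0°, cos 14.0°) = (-0.2419, 0.9703). L is at the origin and K lies 37.3 along u from L, so K = 37.3·u = (36.19, 9.024). Tangency of A1 to both parallel lines with radius 11.7 puts C and W at L ± 11.7·n: C = (-2.830, 11.35), W = (2.830, -11.35). Equal radii place S and P the same way about K: S = K + 11.7·n = (33.36, 20.38), P = K − 11.7·n = (39.02, -2.329). Then |LP| = |P − L| = 39.09.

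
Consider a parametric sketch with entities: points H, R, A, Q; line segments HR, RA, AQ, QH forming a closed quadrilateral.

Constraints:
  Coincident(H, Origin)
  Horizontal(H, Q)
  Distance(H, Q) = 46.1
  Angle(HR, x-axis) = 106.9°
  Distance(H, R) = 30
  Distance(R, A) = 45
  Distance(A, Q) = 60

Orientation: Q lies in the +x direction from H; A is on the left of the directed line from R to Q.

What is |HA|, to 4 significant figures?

62.60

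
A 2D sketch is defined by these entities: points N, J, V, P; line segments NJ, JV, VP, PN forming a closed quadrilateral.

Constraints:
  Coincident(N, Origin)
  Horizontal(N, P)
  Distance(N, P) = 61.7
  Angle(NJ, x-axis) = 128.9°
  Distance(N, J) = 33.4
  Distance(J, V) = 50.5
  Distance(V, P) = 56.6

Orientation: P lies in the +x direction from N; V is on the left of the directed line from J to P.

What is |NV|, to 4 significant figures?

51.26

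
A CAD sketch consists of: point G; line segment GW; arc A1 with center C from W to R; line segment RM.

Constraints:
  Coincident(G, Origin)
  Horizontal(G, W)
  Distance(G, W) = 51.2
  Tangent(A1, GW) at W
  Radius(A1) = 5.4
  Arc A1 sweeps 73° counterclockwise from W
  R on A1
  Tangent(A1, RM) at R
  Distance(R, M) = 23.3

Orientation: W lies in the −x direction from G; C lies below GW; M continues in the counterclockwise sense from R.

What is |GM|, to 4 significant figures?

68.36

On A1, W sits at bearing 90° from C; a 73° counterclockwise sweep puts R at bearing 163°, so R = C + 5.4·(cos 163°, sin 163°) = (-56.36, -3.821). Since A1 is tangent to RM there, CR ⟂ RM, so RM runs along (−sin 163°, cos 163°); with |RM| = 23.3, M = (-63.18, -26.10). Then |GM| = |M − G| = 68.36.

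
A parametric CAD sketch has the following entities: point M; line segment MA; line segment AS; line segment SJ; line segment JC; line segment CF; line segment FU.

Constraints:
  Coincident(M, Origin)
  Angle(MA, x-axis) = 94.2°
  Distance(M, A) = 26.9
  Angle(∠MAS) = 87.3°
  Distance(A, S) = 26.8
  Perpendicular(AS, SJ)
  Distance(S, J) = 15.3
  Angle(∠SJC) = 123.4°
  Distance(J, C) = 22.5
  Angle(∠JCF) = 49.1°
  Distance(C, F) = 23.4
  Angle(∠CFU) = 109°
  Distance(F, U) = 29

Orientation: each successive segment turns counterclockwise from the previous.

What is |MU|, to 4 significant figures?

47.48

∠JCF = 49.1° gives CF at 104.4° from the x-axis; with |CF| = 23.4, F = (-12.42, 21.04). ∠CFU = 109.0° gives FU at 175.4° from the x-axis; with |FU| = 29.0, U = (-41.33, 23.37). Then |MU| = |U − M| = 47.48.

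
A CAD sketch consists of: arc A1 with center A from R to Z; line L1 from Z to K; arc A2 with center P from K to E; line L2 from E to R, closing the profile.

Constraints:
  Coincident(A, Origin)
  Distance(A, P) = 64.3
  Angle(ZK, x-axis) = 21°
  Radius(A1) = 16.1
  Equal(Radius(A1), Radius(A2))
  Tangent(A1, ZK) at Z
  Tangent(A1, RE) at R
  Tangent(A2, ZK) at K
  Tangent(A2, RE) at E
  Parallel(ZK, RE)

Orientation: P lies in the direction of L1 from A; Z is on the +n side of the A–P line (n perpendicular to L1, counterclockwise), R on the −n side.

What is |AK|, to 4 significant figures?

66.28

The slot axis is L1's direction at 21.0°, so u = (cos 21.0°, sin 21.0°) = (0.9336, 0.3584) and n = (−sin 21.0°, cos 21.0°) = (-0.3584, 0.9336). A is at the origin and P lies 64.3 along u from A, so P = 64.3·u = (60.03, 23.04). Tangency of A1 to both parallel lines with radius 16.1 puts Z and R at A ± 16.1·n: Z = (-5.770, 15.03), R = (5.770, -15.03). Equal radii place K and E the same way about P: K = P + 16.1·n = (54.26, 38.07), E = P − 16.1·n = (65.80, 8.012). Then |AK| = |K − A| = 66.28.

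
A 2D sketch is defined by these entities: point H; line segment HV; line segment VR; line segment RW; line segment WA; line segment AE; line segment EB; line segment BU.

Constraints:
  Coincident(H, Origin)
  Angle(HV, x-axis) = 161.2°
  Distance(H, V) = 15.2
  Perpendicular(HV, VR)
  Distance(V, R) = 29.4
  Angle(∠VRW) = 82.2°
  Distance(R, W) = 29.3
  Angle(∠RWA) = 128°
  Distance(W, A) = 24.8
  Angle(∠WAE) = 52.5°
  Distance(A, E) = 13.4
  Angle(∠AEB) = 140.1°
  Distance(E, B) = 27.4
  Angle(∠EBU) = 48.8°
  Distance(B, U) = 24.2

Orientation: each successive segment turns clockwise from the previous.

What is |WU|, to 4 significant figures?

4.872

H is at the origin; HV runs at 161.2° with length 15.2, so V = (-14.39, 4.898). The perpendicularity gives VR at right angles to HV, so VR runs at 71.20°; with |VR| = 29.4, R = (-4.914, 32.73). ∠VRW = 82.2° gives RW at -26.60° from the x-axis; with |RW| = 29.3, W = (21.28, 19.61). ∠RWA = 128.0° gives WA at -78.60° from the x-axis; with |WA| = 24.8, A = (26.19, -4.700). ∠WAE = 52.5° gives AE at 153.9° from the x-axis; with |AE| = 13.4, E = (14.15, 1.195). ∠AEB = 140.1° gives EB at 114.0° from the x-axis; with |EB| = 27.4, B = (3.008, 26.23). ∠EBU = 48.8° gives BU at -17.20° from the x-axis; with |BU| = 24.2, U = (26.13, 19.07). Then |WU| = |U − W| = 4.872.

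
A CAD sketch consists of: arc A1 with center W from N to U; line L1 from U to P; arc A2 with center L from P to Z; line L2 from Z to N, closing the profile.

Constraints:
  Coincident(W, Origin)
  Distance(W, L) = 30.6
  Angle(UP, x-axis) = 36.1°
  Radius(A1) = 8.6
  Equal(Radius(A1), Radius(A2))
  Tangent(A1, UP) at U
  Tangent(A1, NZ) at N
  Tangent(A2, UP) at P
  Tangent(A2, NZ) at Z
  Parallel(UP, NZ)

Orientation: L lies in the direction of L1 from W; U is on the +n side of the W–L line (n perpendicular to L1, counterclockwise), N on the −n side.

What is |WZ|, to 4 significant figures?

31.79

The slot axis is L1's direction at 36.1°, so u = (cos 36.1°, sin 36.1°) = (0.8080, 0.5892) and n = (−sin 36.1°, cos 36.1°) = (-0.5892, 0.8080). W is at the origin and L lies 30.6 along u from W, so L = 30.6·u = (24.72, 18.03). Tangency of A1 to both parallel lines with radius 8.6 puts U and N at W ± 8.6·n: U = (-5.067, 6.949), N = (5.067, -6.949). Equal radii place P and Z the same way about L: P = L + 8.6·n = (19.66, 24.98), Z = L − 8.6·n = (29.79, 11.08). Then |WZ| = |Z − W| = 31.79.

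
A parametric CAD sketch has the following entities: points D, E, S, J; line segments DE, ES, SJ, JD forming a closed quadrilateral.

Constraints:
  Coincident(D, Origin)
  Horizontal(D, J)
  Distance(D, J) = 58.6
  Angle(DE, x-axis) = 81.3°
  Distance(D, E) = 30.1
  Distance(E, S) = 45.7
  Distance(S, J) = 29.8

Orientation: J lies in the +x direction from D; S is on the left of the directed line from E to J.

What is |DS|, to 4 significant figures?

57.81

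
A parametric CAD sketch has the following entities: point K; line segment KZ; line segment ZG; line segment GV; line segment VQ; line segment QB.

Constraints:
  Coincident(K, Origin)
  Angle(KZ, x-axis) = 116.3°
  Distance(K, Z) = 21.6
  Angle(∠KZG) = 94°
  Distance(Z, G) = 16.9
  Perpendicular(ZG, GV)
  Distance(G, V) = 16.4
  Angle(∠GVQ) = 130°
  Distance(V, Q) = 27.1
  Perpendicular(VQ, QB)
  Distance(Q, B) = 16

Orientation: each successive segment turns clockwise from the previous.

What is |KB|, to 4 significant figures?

12.64

K is at the origin; KZ runs at 116.3° with length 21.6, so Z = (-9.570, 19.36). ∠KZG = 94.0° gives ZG at 30.30° from the x-axis; with |ZG| = 16.9, G = (5.021, 27.89). ZG is perpendicular to GV, so GV runs at -59.70°; with |GV| = 16.4, V = (13.30, 13.73). ∠GVQ = 130.0° gives VQ at -109.7° from the x-axis; with |VQ| = 27.1, Q = (4.160, -11.78). VQ is perpendicular to QB, so QB runs at 160.3°; with |QB| = 16.0, B = (-10.90, -6.389). Then |KB| = |B − K| = 12.64.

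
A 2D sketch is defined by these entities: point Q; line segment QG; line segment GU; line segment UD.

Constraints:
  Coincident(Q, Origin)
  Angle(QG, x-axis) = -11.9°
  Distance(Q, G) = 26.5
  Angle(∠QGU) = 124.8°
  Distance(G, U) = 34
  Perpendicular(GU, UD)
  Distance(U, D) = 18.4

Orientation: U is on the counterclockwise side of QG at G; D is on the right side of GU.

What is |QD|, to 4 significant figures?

63.45

Q is at the origin; QG runs at -11.9° with length 26.5, so G = 26.5·(cos -11.9°, sin -11.9°) = (25.93, -5.464). ∠QGU = 124.8°, so GU runs at -11.9° + (180° − 124.8°) = 43.30° from the x-axis; with |GU| = 34.0, U = G + 34.0·(cos 43.30°, sin 43.30°) = (50.67, 17.85). GU is perpendicular to UD; with |UD| = 18.4 on the right of GU, D = U + 18.4·(0.6858, -0.7278) = (63.29, 4.462). Then |QD| = |D − Q| = 63.45.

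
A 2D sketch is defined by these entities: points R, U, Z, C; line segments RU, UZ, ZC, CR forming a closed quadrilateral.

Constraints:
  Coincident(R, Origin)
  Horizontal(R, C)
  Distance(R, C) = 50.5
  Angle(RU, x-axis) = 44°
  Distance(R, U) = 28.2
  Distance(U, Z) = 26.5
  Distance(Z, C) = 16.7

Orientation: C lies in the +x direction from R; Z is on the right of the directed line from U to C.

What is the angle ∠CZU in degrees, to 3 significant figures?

111°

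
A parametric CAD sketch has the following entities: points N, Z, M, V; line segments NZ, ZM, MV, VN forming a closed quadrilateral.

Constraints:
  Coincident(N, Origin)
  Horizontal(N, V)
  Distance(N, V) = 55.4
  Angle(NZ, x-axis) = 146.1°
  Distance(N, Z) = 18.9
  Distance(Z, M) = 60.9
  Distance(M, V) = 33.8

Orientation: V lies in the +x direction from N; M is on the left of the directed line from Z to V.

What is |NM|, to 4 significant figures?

51.91

N is at the origin; NV is horizontal with |NV| = 55.4 and V in +x, so V = (55.4, 0). NZ runs at 146.1° with |NZ| = 18.9, so Z = (-15.69, 10.54). M is determined by |ZM| = 60.9 and |MV| = 33.8 together: it lies at the intersection of circle(Z, 60.9) and circle(V, 33.8). With |ZV| = 71.86, the foot of the radical line on ZV is 53.79 from Z and the perpendicular offset is √(60.9² − 53.79²) = 28.56. Taking the left-of-ZV solution: M = (41.71, 30.90).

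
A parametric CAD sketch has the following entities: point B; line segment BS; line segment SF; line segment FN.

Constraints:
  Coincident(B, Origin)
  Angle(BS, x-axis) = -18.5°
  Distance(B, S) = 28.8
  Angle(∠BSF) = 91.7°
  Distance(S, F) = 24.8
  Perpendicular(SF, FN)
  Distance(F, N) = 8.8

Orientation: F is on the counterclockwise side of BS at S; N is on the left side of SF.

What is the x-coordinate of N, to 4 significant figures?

27.62

∠BSF = 91.7°, so SF runs at -18.5° + (180° − 91.7°) = 69.80° from the x-axis; with |SF| = 24.8, F = S + 24.8·(cos 69.80°, sin 69.80°) = (35.88, 14.14). SF is perpendicular to FN; with |FN| = 8.8 on the left of SF, N = F + 8.8·(-0.9385, 0.3453) = (27.62, 17.17). So N.x = 27.62.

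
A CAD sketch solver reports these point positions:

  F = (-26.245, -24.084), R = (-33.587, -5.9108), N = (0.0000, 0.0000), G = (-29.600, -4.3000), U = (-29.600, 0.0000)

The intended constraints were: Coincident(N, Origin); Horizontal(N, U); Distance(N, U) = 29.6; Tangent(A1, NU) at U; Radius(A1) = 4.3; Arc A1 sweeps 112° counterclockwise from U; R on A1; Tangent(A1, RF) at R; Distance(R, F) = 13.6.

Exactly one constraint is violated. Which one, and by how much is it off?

Distance(R, F) = 13.6 — off by 6.00.

N = (0.00, 0.00) ✓; N.y = 0.00, U.y = 0.00 ✓; |NU| = 29.60 ✓; ∠(GU, UN) = 90.00° ✓; |GU| = 4.300 ✓; bearing(G→R) − bearing(G→U) = 112.0° ✓; |GR| = 4.300 ✓; ∠(GR, RF) = 90.00° ✓; |RF| = 19.60 ✗.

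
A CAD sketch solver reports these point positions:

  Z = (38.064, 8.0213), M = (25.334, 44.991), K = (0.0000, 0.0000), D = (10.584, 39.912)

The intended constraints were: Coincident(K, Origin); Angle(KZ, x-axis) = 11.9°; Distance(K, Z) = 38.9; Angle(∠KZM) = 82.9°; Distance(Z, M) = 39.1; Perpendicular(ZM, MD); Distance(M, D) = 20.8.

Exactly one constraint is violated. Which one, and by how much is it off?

Distance(M, D) = 20.8 — off by 5.20.

K = (0.00, 0.00) ✓; KZ at 11.90° ✓; |KZ| = 38.90 ✓; ∠KZM = 82.90° ✓; |ZM| = 39.10 ✓; ∠(ZM, MD) = 90.00° ✓; |MD| = 15.60 ✗.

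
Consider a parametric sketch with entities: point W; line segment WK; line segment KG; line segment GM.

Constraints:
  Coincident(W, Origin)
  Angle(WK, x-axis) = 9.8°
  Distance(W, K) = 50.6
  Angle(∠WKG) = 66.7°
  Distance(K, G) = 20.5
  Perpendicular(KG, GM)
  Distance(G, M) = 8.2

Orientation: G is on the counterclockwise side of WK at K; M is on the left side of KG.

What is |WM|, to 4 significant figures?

38.28

∠WKG = 66.7°, so KG runs at 9.8° + (180° − 66.7°) = 123.1° from the x-axis; with |KG| = 20.5, G = K + 20.5·(cos 123.1°, sin 123.1°) = (38.67, 25.79). KG is perpendicular to GM; with |GM| = 8.2 on the left of KG, M = G + 8.2·(-0.8377, -0.5461) = (31.80, 21.31). Then |WM| = |M − W| = 38.28.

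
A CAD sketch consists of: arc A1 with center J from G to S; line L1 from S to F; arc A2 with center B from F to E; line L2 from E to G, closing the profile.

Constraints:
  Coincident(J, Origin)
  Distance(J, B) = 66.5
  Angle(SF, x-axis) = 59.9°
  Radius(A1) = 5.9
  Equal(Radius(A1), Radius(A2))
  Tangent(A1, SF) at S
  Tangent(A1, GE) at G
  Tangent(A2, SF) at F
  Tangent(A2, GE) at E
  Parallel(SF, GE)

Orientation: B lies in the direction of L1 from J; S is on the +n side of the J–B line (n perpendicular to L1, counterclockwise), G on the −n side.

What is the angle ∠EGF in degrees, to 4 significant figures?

10.06°

The slot axis is L1's direction at 59.9°, so u = (cos 59.9°, sin 59.9°) = (0.5015, 0.8652) and n = (−sin 59.9°, cos 59.9°) = (-0.8652, 0.5015). J is at the origin and B lies 66.5 along u from J, so B = 66.5·u = (33.35, 57.53). Tangency of A1 to both parallel lines with radius 5.9 puts S and G at J ± 5.9·n: S = (-5.104, 2.959), G = (5.104, -2.959). Equal radii place F and E the same way about B: F = B + 5.9·n = (28.25, 60.49), E = B − 5.9·n = (38.45, 54.57). Then cos ∠EGF = GE·GF / (|GE||GF|), giving 10.06°.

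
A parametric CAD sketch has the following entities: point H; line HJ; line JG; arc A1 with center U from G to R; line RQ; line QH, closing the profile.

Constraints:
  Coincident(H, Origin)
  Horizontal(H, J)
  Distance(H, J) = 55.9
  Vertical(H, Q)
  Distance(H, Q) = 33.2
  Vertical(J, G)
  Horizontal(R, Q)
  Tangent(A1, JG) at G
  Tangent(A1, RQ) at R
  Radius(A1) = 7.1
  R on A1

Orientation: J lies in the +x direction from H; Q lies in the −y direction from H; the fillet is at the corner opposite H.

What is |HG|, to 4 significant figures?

61.69

H is at the origin; H and J share the same y with |HJ| = 55.9 and J on the +x side, so J = (55.90, 0.000). HQ is vertical with |HQ| = 33.2 and Q on the −y side, so Q = (0.000, -33.20). The virtual corner opposite H is at (55.90, -33.20). Tangency of A1 to JG means the radius UG is perpendicular to JG and since A1 is tangent to RQ there, UR ⟂ RQ, with radius 7.1, so the center U sits 7.1 in from both sides at U = (48.80, -26.10). That places the tangent points at G = (55.90, -26.10) on JG and R = (48.80, -33.20) on RQ. Then |HG| = |G − H| = 61.69.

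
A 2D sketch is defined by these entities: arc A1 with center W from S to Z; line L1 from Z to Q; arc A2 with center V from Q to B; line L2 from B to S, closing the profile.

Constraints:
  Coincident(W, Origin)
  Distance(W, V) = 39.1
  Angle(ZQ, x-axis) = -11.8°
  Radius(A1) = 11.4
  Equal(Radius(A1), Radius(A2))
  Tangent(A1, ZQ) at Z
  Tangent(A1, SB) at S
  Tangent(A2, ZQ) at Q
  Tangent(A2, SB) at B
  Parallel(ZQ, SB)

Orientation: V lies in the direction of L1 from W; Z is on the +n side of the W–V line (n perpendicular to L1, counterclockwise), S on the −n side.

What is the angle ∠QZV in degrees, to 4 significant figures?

16.25°

The slot axis is L1's direction at -11.8°, so u = (cos -11.8°, sin -11.8°) = (0.9789, -0.2045) and n = (−sin -11.8°, cos -11.8°) = (0.2045, 0.9789). W is at the origin and V lies 39.1 along u from W, so V = 39.1·u = (38.27, -7.996). Tangency of A1 to both parallel lines with radius 11.4 puts Z and S at W ± 11.4·n: Z = (2.331, 11.16), S = (-2.331, -11.16). Equal radii place Q and B the same way about V: Q = V + 11.4·n = (40.60, 3.163), B = V − 11.4·n = (35.94, -19.15). Then cos ∠QZV = ZQ·ZV / (|ZQ||ZV|), giving 16.25°.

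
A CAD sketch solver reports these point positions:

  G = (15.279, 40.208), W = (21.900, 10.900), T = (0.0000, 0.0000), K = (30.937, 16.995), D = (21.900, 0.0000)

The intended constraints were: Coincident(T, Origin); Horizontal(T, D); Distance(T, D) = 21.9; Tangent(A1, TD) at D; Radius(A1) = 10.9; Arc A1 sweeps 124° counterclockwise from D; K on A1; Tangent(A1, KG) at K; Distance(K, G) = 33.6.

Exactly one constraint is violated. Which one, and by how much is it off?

Distance(K, G) = 33.6 — off by 5.60.

T = (0.00, 0.00) ✓; T.y = 0.00, D.y = 0.00 ✓; |TD| = 21.90 ✓; ∠(WD, DT) = 90.00° ✓; |WD| = 10.90 ✓; bearing(W→K) − bearing(W→D) = 124.0° ✓; |WK| = 10.90 ✓; ∠(WK, KG) = 90.00° ✓; |KG| = 28.00 ✗.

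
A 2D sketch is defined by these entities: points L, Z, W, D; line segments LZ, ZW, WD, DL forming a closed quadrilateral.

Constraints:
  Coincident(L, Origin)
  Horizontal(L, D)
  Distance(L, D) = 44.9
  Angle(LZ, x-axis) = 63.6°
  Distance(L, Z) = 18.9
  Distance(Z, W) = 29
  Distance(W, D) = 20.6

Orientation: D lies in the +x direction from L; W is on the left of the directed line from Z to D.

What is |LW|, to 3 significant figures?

41.9

Checks: |ZW| = 29.00 ✓; |WD| = 20.60 ✓.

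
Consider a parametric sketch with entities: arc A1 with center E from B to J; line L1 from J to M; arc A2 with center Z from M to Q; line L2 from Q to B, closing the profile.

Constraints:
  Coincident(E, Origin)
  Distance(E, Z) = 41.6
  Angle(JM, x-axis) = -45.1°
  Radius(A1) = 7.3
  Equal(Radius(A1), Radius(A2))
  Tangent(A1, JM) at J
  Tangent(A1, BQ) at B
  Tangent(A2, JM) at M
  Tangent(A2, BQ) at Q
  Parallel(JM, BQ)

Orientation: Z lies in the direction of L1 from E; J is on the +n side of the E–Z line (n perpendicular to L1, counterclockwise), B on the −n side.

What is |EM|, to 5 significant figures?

42.236

Tangency of A1 to both parallel lines with radius 7.3 puts J and B at E ± 7.3·n: J = (5.1709, 5.1529), B = (-5.1709, -5.1529). Equal radii place M and Q the same way about Z: M = Z + 7.3·n = (34.535, -24.314), Q = Z − 7.3·n = (24.193, -34.620). Then |EM| = |M − E| = 42.236.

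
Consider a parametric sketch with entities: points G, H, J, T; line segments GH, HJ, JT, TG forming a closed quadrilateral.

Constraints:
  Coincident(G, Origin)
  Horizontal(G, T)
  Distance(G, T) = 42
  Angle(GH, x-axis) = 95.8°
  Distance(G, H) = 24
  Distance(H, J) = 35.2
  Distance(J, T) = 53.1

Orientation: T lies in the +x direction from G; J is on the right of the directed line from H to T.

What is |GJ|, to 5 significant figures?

14.528

Checks: |HJ| = 35.20 ✓; |JT| = 53.10 ✓.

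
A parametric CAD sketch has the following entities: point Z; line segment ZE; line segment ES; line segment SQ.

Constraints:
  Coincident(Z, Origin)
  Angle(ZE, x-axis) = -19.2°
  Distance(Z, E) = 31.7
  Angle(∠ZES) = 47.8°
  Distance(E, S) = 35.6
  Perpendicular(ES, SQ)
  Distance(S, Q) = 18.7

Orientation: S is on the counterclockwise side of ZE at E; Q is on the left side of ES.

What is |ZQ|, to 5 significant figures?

15.085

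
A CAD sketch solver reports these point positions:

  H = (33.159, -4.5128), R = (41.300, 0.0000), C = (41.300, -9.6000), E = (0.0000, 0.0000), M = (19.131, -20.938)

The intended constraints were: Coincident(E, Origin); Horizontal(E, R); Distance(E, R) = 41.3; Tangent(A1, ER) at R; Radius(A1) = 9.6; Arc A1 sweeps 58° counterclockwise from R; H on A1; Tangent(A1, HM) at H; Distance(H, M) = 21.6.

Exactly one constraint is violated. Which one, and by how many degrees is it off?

Tangent(A1, HM) at H — off by 8.50°.

E = (0.00, 0.00) ✓; E.y = 0.00, R.y = 0.00 ✓; |ER| = 41.30 ✓; ∠(CR, RE) = 90.00° ✓; |CR| = 9.600 ✓; bearing(C→H) − bearing(C→R) = 58.00° ✓; |CH| = 9.600 ✓; ∠(CH, HM) = 98.50° ✗; |HM| = 21.60 ✓.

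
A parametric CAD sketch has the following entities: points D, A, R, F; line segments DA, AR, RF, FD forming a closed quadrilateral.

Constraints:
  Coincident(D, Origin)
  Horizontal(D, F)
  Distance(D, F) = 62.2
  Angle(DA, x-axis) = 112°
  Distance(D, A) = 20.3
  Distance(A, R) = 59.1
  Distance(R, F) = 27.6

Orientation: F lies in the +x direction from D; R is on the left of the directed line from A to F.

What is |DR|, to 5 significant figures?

57.051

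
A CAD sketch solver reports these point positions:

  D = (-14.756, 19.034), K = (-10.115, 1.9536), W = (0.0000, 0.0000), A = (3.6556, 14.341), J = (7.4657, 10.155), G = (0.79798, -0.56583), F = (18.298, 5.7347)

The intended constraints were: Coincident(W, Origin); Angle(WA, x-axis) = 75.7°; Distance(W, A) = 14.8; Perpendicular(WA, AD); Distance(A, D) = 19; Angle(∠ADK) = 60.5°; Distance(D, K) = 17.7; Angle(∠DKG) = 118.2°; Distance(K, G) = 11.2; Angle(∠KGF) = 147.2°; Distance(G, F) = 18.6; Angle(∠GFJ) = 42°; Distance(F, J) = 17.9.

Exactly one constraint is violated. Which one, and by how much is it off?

Distance(F, J) = 17.9 — off by 6.20.

W = (0.00, 0.00) ✓; WA at 75.70° ✓; |WA| = 14.80 ✓; ∠(WA, AD) = 90.00° ✓; |AD| = 19.00 ✓; ∠ADK = 60.50° ✓; |DK| = 17.70 ✓; ∠DKG = 118.2° ✓; |KG| = 11.20 ✓; ∠KGF = 147.2° ✓; |GF| = 18.60 ✓; ∠GFJ = 42.00° ✓; |FJ| = 11.70 ✗.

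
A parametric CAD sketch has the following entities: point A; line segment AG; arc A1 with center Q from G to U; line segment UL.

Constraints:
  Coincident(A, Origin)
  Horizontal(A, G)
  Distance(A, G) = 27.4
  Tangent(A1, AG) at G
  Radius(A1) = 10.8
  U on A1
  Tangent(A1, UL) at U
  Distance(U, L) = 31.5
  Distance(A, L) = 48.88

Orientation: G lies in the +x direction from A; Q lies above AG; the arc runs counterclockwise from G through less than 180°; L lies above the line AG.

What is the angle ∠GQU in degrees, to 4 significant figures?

118.3°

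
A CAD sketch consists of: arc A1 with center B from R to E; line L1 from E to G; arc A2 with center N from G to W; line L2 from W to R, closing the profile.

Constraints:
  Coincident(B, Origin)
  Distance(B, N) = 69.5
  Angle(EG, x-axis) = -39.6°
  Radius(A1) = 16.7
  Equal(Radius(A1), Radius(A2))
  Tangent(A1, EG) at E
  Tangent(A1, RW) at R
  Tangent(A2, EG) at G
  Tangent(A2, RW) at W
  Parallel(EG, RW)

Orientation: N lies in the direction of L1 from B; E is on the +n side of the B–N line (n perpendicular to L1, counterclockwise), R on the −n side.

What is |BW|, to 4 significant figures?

71.48

The slot axis is L1's direction at -39.6°, so u = (cos -39.6°, sin -39.6°) = (0.7705, -0.6374) and n = (−sin -39.6°, cos -39.6°) = (0.6374, 0.7705). B is at the origin and N lies 69.5 along u from B, so N = 69.5·u = (53.55, -44.30). Tangency of A1 to both parallel lines with radius 16.7 puts E and R at B ± 16.7·n: E = (10.64, 12.87), R = (-10.64, -12.87). Equal radii place G and W the same way about N: G = N + 16.7·n = (64.20, -31.43), W = N − 16.7·n = (42.91, -57.17). Then |BW| = |W − B| = 71.48.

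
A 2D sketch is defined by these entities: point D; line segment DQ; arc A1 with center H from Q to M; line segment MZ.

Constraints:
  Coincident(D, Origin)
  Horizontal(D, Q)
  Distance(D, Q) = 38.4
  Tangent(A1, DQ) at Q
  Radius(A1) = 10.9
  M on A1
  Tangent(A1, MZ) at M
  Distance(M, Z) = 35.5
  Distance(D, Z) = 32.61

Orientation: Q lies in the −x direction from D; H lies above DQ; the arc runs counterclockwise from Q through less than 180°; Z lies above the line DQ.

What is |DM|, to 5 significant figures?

30.187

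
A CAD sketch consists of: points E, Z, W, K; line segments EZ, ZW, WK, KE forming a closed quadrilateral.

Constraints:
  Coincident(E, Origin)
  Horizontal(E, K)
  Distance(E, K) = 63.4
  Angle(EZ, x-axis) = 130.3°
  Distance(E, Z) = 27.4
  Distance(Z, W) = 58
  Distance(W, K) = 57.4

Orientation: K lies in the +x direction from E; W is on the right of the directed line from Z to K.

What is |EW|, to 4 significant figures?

31.09

E is at the origin; EK is horizontal with |EK| = 63.4 and K in +x, so K = (63.4, 0). EZ runs at 130.3° with |EZ| = 27.4, so Z = (-17.72, 20.90). W is determined by |ZW| = 58.0 and |WK| = 57.4 together: it lies at the intersection of circle(Z, 58.0) and circle(K, 57.4). With |ZK| = 83.77, the foot of the radical line on ZK is 42.30 from Z and the perpendicular offset is √(58.0² − 42.30²) = 39.68. Taking the right-of-ZK solution: W = (13.34, -28.08).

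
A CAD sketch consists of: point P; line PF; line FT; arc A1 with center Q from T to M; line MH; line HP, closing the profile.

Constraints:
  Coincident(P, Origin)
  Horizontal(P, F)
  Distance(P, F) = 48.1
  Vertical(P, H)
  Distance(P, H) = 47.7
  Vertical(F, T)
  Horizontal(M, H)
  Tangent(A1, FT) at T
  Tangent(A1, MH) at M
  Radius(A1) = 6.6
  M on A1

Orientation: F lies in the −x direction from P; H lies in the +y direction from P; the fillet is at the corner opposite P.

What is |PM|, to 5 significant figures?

63.226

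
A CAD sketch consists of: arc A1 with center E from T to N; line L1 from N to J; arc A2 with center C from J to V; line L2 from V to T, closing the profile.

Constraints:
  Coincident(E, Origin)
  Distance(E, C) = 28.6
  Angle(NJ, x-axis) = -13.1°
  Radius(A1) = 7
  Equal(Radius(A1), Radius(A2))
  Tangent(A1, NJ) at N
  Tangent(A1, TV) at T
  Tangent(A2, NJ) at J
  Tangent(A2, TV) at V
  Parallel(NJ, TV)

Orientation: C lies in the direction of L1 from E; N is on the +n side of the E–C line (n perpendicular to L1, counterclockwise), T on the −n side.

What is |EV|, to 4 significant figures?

29.44

The slot axis is L1's direction at -13.1°, so u = (cos -13.1°, sin -13.1°) = (0.9740, -0.2267) and n = (−sin -13.1°, cos -13.1°) = (0.2267, 0.9740). E is at the origin and C lies 28.6 along u from E, so C = 28.6·u = (27.86, -6.482). Tangency of A1 to both parallel lines with radius 7.0 puts N and T at E ± 7.0·n: N = (1.587, 6.818), T = (-1.587, -6.818). Equal radii place J and V the same way about C: J = C + 7.0·n = (29.44, 0.3356), V = C − 7.0·n = (26.27, -13.30). Then |EV| = |V − E| = 29.44.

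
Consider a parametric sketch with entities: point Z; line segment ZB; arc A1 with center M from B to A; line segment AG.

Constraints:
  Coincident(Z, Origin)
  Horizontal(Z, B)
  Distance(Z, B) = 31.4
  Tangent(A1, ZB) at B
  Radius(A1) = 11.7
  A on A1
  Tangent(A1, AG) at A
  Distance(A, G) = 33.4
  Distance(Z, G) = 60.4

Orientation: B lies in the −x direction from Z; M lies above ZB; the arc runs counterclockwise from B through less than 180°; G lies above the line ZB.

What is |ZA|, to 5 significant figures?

27.829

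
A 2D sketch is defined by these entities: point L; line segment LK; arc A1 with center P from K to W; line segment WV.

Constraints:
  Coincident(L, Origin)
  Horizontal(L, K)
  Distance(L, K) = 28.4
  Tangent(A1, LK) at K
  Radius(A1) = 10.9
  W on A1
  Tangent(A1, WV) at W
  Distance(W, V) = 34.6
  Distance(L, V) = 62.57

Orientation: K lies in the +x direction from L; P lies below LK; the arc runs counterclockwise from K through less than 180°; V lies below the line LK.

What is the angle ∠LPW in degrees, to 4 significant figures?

66.80°

L is at the origin; L and K share the same y with |LK| = 28.4 and K on the +x side, so K = (28.40, 0.000). Tangency of A1 to LK means the radius PK is perpendicular to LK, so P = K + (0, -10.9) = (28.40, -10.90). Since PW ⟂ WV (tangency), |PV| = √(10.9² + 34.6²) = 36.28 regardless of where W sits on A1. So V lies on both circle(L, 62.57) and circle(P, 36.28); the below-LK intersection is V = (45.61, -42.83). W is the foot of the tangent from V: W = (20.80, -18.72).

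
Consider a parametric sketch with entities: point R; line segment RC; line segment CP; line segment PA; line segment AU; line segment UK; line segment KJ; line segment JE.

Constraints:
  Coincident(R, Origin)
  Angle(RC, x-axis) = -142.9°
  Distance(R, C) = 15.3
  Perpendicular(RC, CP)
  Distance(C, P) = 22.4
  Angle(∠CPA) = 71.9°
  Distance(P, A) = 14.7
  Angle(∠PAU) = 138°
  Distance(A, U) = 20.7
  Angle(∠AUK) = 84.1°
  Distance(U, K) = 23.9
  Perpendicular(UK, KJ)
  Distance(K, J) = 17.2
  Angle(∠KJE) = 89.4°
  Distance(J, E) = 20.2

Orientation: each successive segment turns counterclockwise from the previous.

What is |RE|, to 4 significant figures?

13.96

R is at the origin; RC runs at -142.9° with length 15.3, so C = (-12.20, -9.229). RC ⟂ CP, so CP runs at -52.90°; with |CP| = 22.4, P = (1.309, -27.09). ∠CPA = 71.9° gives PA at 55.20° from the x-axis; with |PA| = 14.7, A = (9.698, -15.02). ∠PAU = 138.0° gives AU at 97.20° from the x-axis; with |AU| = 20.7, U = (7.104, 5.513). ∠AUK = 84.1° gives UK at -166.9° from the x-axis; with |UK| = 23.9, K = (-16.17, 0.09574). UK ⟂ KJ, so KJ runs at -76.90°; with |KJ| = 17.2, J = (-12.28, -16.66). ∠KJE = 89.4° gives JE at 13.70° from the x-axis; with |JE| = 20.2, E = (7.350, -11.87). Then |RE| = |E − R| = 13.96.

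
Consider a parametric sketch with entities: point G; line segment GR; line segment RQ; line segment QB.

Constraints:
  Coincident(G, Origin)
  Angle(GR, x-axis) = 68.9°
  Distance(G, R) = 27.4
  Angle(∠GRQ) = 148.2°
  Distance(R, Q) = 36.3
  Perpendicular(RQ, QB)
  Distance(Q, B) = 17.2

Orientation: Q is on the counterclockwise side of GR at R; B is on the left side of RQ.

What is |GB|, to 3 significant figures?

59.7

G is at the origin; GR runs at 68.9° with length 27.4, so R = 27.4·(cos 68.9°, sin 68.9°) = (9.86, 25.6). ∠GRQ = 148.2°, so RQ runs at 68.9° + (180° − 148.2°) = 101° from the x-axis; with |RQ| = 36.3, Q = R + 36.3·(cos 101°, sin 101°) = (3.12, 61.2). RQ ⟂ QB; with |QB| = 17.2 on the left of RQ, B = Q + 17.2·(-0.983, -0.186) = (-13.8, 58.0). Then |GB| = |B − G| = 59.7.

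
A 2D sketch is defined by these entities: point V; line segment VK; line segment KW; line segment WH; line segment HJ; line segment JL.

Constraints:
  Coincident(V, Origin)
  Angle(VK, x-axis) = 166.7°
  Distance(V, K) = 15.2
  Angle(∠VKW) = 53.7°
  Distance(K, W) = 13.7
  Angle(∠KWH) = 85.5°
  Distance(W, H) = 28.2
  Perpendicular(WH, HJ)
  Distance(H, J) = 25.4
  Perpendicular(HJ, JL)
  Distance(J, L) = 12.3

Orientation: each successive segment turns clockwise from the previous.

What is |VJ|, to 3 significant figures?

26.7

V is at the origin; VK runs at 166.7° with length 15.2, so K = (-14.8, 3.50). ∠VKW = 53.7° gives KW at 40.4° from the x-axis; with |KW| = 13.7, W = (-4.36, 12.4). ∠KWH = 85.5° gives WH at -54.1° from the x-axis; with |WH| = 28.2, H = (12.2, -10.5). The perpendicularity gives HJ at right angles to WH, so HJ runs at -144°; with |HJ| = 25.4, J = (-8.40, -25.4). Then |VJ| = |J − V| = 26.7.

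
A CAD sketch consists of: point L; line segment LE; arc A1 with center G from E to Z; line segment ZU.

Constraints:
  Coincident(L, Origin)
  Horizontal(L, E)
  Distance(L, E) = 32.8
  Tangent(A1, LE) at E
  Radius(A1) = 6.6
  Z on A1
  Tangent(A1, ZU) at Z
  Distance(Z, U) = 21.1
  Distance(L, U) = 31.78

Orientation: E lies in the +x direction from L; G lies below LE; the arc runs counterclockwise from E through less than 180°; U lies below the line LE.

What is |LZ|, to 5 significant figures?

26.910

Checks: |GZ| = 6.600 ✓; ∠(GZ, ZU) = 90.00° ✓; |ZU| = 21.10 ✓; |LU| = 31.78 ✓.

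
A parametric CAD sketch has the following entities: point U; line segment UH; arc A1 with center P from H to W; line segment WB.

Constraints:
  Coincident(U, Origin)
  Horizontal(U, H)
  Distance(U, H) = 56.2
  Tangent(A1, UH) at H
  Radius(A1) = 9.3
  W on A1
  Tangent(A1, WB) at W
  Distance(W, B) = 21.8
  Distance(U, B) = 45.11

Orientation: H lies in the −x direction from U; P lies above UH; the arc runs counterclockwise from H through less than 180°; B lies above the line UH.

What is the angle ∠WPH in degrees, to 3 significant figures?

62.7°

U is at the origin; U and H share the same y with |UH| = 56.2 and H on the −x side, so H = (-56.2, 0.00). Since A1 is tangent to UH there, PH ⟂ UH, so P = H + (0, 9.3) = (-56.2, 9.30). Since PW ⟂ WB (tangency), |PB| = √(9.3² + 21.8²) = 23.7 regardless of where W sits on A1. So B lies on both circle(U, 45.11) and circle(P, 23.7); the above-UH intersection is B = (-37.9, 24.4). W is the foot of the tangent from B: W = (-47.9, 5.03).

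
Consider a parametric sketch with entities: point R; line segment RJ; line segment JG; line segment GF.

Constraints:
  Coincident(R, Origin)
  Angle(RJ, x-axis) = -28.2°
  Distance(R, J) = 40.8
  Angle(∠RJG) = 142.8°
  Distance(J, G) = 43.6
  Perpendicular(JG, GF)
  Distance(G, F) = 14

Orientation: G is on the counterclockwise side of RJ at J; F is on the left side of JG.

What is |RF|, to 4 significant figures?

76.84

∠RJG = 142.8°, so JG runs at -28.2° + (180° − 142.8°) = 9.000° from the x-axis; with |JG| = 43.6, G = J + 43.6·(cos 9.000°, sin 9.000°) = (79.02, -12.46). JG ⟂ GF; with |GF| = 14.0 on the left of JG, F = G + 14.0·(-0.1564, 0.9877) = (76.83, 1.368). Then |RF| = |F − R| = 76.84.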